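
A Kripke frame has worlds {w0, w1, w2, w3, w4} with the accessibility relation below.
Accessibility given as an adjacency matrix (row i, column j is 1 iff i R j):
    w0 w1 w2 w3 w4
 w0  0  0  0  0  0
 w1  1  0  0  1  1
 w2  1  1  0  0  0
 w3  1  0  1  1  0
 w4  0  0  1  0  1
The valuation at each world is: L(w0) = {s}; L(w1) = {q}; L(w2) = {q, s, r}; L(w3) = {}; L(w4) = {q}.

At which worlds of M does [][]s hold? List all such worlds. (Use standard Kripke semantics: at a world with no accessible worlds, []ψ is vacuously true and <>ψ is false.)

w0

Recall that []ψ holds at a world iff ψ holds at every accessible world, and <>ψ holds iff ψ holds at some accessible world.
Let φ = [][]s. Evaluate φ at each world:
  w0 (successors ∅): φ is true.
  w1 (successors {w0, w3, w4}): φ is false.
  w2 (successors {w0, w1}): φ is false.
  w3 (successors {w0, w2, w3}): φ is false.
  w4 (successors {w2, w4}): φ is false.
For instance, at w1:
  At w1: [][]s requires []s at every successor {w0, w3, w4}.
    []s fails at w3, so [][]s is false at w1.
      At w3: []s requires s at every successor {w0, w2, w3}.
        s fails at w3, so []s is false at w3.
Satisfying worlds: {w0}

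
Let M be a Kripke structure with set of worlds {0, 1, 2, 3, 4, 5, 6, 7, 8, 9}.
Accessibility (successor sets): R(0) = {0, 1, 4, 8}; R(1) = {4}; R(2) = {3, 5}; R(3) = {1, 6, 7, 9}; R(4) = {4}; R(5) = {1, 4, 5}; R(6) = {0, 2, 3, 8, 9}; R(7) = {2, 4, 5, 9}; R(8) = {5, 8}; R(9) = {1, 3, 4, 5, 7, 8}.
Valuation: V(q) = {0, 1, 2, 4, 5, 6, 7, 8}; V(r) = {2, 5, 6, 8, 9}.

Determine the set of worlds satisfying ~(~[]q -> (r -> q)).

Let φ = ~(~[]q -> (r -> q)). Evaluate φ at each world:
  0 (successors {0, 1, 4, 8}): φ is false.
  1 (successors {4}): φ is false.
  2 (successors {3, 5}): φ is false.
  3 (successors {1, 6, 7, 9}): φ is false.
  4 (successors {4}): φ is false.
  5 (successors {1, 4, 5}): φ is false.
  6 (successors {0, 2, 3, 8, 9}): φ is false.
  7 (successors {2, 4, 5, 9}): φ is false.
  8 (successors {5, 8}): φ is false.
  9 (successors {1, 3, 4, 5, 7, 8}): φ is true.
For instance, at 3:
  At 3: ~[]q -> (r -> q) is true, so ~(~[]q -> (r -> q)) is false.
    At 3: ~[]q is true, r -> q is true, so ~[]q -> (r -> q) is true.
      At 3: []q is false, so ~[]q is true.
Satisfying worlds: {9}

9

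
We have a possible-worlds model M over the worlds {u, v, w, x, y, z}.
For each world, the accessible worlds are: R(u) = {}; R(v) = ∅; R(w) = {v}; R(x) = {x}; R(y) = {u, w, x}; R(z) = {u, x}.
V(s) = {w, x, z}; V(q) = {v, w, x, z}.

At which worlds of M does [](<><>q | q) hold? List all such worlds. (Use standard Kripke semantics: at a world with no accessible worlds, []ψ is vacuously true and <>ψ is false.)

u, v, w, x

Let φ = [](<><>q | q). Evaluate φ at each world:
  u (successors ∅): φ is true.
  v (successors ∅): φ is true.
  w (successors {v}): φ is true.
  x (successors {x}): φ is true.
  y (successors {u, w, x}): φ is false.
  z (successors {u, x}): φ is false.
For instance, at x:
  At x: [](<><>q | q) requires <><>q | q at every successor {x}.
      At x: <><>q is true, q is true, so <><>q | q is true.
  So [](<><>q | q) is true at x.
Satisfying worlds: {u, v, w, x}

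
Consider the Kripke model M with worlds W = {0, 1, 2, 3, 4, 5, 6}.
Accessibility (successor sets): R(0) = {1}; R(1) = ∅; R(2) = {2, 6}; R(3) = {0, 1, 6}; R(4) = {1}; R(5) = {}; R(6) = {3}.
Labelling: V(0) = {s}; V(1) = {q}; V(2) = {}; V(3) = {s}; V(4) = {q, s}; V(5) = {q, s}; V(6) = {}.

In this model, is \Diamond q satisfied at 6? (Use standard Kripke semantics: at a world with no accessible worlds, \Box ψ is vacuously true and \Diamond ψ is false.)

No

Recall that \Diamond ψ holds at a world iff ψ holds at some accessible world.
At 6: \Diamond q requires q at some successor in {3}.
  At 3: q is false.
So \Diamond q is false at 6.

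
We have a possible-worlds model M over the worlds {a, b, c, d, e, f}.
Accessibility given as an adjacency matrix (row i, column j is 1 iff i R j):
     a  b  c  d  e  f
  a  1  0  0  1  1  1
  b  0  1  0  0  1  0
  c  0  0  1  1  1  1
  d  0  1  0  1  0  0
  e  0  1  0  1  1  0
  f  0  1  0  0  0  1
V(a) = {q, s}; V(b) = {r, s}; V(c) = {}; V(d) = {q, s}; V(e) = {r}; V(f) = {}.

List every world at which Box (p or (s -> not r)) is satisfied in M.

Recall that Box ψ holds at a world iff ψ holds at every accessible world, and Dia ψ holds iff ψ holds at some accessible world.
Let φ = Box (p or (s -> not r)). Evaluate φ at each world:
  a (successors {a, d, e, f}): φ is true.
  b (successors {b, e}): φ is false.
  c (successors {c, d, e, f}): φ is true.
  d (successors {b, d}): φ is false.
  e (successors {b, d, e}): φ is false.
  f (successors {b, f}): φ is false.
For instance, at b:
  At b: Box (p or (s -> not r)) requires p or (s -> not r) at every successor {b, e}.
    p or (s -> not r) fails at b, so Box (p or (s -> not r)) is false at b.
Satisfying worlds: {a, c}

a, c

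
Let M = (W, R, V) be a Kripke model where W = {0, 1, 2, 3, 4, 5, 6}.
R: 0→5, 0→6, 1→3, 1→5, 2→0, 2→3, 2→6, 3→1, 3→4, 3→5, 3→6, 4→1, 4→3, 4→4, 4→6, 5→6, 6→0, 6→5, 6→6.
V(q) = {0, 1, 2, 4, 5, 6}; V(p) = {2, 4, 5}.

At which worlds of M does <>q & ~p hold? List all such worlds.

0, 1, 3, 6

Recall that <>ψ holds at a world iff ψ holds at some accessible world.
Let φ = <>q & ~p. Evaluate φ at each world:
  0 (successors {5, 6}): φ is true.
  1 (successors {3, 5}): φ is true.
  2 (successors {0, 3, 6}): φ is false.
  3 (successors {1, 4, 5, 6}): φ is true.
  4 (successors {1, 3, 4, 6}): φ is false.
  5 (successors {6}): φ is false.
  6 (successors {0, 5, 6}): φ is true.
For instance, at 6:
  At 6: <>q is true, ~p is true, so <>q & ~p is true.
    At 6: <>q requires q at some successor in {0, 5, 6}.
      q holds at 0, so <>q is true at 6.
Satisfying worlds: {0, 1, 3, 6}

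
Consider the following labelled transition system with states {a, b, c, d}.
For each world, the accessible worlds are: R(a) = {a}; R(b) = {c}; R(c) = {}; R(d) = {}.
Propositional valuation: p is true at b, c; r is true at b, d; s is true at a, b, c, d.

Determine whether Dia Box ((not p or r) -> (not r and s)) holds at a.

At a: Dia Box ((not p or r) -> (not r and s)) requires Box ((not p or r) -> (not r and s)) at some successor in {a}.
  Box ((not p or r) -> (not r and s)) holds at a, so Dia Box ((not p or r) -> (not r and s)) is true at a.
    At a: Box ((not p or r) -> (not r and s)) requires (not p or r) -> (not r and s) at every successor {a}.
      At a: (not p or r) -> (not r and s) is true.
    So Box ((not p or r) -> (not r and s)) is true at a.

Yes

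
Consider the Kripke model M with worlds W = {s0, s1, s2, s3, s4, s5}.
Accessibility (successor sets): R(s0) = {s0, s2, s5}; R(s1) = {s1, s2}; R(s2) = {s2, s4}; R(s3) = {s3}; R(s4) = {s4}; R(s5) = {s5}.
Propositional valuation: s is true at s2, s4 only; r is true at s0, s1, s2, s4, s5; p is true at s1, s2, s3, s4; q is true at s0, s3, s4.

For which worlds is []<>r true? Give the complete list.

Let φ = []<>r. Evaluate φ at each world:
  s0 (successors {s0, s2, s5}): φ is true.
  s1 (successors {s1, s2}): φ is true.
  s2 (successors {s2, s4}): φ is true.
  s3 (successors {s3}): φ is false.
  s4 (successors {s4}): φ is true.
  s5 (successors {s5}): φ is true.
For instance, at s4:
  At s4: []<>r requires <>r at every successor {s4}.
      At s4: <>r requires r at some successor in {s4}.
        r holds at s4, so <>r is true at s4.
  So []<>r is true at s4.
Satisfying worlds: {s0, s1, s2, s4, s5}

s0, s1, s2, s4, s5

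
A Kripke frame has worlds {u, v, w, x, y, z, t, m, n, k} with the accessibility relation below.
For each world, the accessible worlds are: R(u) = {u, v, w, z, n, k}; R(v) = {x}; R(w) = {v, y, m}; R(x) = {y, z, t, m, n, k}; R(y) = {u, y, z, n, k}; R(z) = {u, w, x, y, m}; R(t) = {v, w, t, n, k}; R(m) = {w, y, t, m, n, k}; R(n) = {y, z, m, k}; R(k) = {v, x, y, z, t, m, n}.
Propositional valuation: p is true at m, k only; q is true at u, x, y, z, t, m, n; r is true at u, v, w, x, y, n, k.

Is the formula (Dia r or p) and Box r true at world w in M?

At w: Dia r or p is true, Box r is false, so (Dia r or p) and Box r is false.
  At w: Dia r is true, p is false, so Dia r or p is true.
    At w: Dia r requires r at some successor in {v, y, m}.
      r holds at v, so Dia r is true at w.
  At w: Box r requires r at every successor {v, y, m}.
    r fails at m, so Box r is false at w.

No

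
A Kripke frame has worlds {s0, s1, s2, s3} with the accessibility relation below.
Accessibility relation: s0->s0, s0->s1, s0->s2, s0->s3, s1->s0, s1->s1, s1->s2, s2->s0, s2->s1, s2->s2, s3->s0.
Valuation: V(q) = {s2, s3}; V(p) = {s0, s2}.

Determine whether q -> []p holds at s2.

No

Recall that []ψ holds at a world iff ψ holds at every accessible world, and <>ψ holds iff ψ holds at some accessible world.
At s2: q is true, []p is false, so q -> []p is false.
  At s2: []p requires p at every successor {s0, s1, s2}.
    p fails at s1, so []p is false at s2.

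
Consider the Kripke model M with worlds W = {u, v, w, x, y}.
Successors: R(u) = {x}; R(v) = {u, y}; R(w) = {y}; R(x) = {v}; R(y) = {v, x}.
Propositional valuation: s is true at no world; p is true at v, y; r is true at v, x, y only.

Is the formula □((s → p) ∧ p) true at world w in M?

At w: □((s → p) ∧ p) requires (s → p) ∧ p at every successor {y}.
  At y: (s → p) ∧ p is true.
So □((s → p) ∧ p) is true at w.

Yes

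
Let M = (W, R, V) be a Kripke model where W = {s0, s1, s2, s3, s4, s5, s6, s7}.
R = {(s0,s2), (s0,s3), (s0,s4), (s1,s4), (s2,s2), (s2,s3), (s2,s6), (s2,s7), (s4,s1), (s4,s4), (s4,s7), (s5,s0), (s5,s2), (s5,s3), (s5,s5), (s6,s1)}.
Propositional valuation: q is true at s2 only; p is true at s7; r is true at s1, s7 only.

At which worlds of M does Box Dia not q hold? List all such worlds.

s1, s3, s6, s7

Let φ = Box Dia not q. Evaluate φ at each world:
  s0 (successors {s2, s3, s4}): φ is false.
  s1 (successors {s4}): φ is true.
  s2 (successors {s2, s3, s6, s7}): φ is false.
  s3 (successors ∅): φ is true.
  s4 (successors {s1, s4, s7}): φ is false.
  s5 (successors {s0, s2, s3, s5}): φ is false.
  s6 (successors {s1}): φ is true.
  s7 (successors ∅): φ is true.
For instance, at s4:
  At s4: Box Dia not q requires Dia not q at every successor {s1, s4, s7}.
    Dia not q fails at s7, so Box Dia not q is false at s4.
      At s7: no accessible worlds, so Dia not q is false.
Satisfying worlds: {s1, s3, s6, s7}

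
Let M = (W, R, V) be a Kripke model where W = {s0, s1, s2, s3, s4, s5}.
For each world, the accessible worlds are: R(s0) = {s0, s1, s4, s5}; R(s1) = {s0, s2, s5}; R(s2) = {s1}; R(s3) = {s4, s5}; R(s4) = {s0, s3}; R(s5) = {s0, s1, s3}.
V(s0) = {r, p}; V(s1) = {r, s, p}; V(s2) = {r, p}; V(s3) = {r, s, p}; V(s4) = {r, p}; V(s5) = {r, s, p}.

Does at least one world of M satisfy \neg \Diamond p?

No

Let φ = \neg \Diamond p. Evaluate φ at each world:
  s0 (successors {s0, s1, s4, s5}): φ is false.
  s1 (successors {s0, s2, s5}): φ is false.
  s2 (successors {s1}): φ is false.
  s3 (successors {s4, s5}): φ is false.
  s4 (successors {s0, s3}): φ is false.
  s5 (successors {s0, s1, s3}): φ is false.
For instance, at s1:
  At s1: \Diamond p is true, so \neg \Diamond p is false.
    At s1: \Diamond p requires p at some successor in {s0, s2, s5}.
      p holds at s0, so \Diamond p is true at s1.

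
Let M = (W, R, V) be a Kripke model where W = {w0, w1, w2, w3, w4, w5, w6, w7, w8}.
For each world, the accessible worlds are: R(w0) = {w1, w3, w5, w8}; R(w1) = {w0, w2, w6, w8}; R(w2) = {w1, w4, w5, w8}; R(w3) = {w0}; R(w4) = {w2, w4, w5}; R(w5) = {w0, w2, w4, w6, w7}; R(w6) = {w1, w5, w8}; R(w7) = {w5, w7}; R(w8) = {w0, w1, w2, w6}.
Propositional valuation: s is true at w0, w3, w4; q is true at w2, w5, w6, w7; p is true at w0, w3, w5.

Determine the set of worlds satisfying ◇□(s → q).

Let φ = ◇□(s → q). Evaluate φ at each world:
  w0 (successors {w1, w3, w5, w8}): φ is false.
  w1 (successors {w0, w2, w6, w8}): φ is true.
  w2 (successors {w1, w4, w5, w8}): φ is false.
  w3 (successors {w0}): φ is false.
  w4 (successors {w2, w4, w5}): φ is false.
  w5 (successors {w0, w2, w4, w6, w7}): φ is true.
  w6 (successors {w1, w5, w8}): φ is false.
  w7 (successors {w5, w7}): φ is true.
  w8 (successors {w0, w1, w2, w6}): φ is true.
For instance, at w6:
  At w6: ◇□(s → q) requires □(s → q) at some successor in {w1, w5, w8}.
    At w1: □(s → q) is false.
    At w5: □(s → q) is false.
    At w8: □(s → q) is false.
  So ◇□(s → q) is false at w6.
Satisfying worlds: {w1, w5, w7, w8}

w1, w5, w7, w8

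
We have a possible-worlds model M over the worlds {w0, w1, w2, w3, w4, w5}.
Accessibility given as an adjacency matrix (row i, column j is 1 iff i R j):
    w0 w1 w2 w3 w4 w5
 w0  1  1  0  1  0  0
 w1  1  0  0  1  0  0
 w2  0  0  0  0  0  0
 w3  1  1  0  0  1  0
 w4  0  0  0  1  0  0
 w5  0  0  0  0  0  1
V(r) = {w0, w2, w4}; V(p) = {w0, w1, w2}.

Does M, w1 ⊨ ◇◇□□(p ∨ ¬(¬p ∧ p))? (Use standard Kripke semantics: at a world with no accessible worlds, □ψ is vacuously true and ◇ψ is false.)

Yes

At w1: ◇◇□□(p ∨ ¬(¬p ∧ p)) requires ◇□□(p ∨ ¬(¬p ∧ p)) at some successor in {w0, w3}.
  ◇□□(p ∨ ¬(¬p ∧ p)) holds at w0, so ◇◇□□(p ∨ ¬(¬p ∧ p)) is true at w1.
    At w0: ◇□□(p ∨ ¬(¬p ∧ p)) requires □□(p ∨ ¬(¬p ∧ p)) at some successor in {w0, w1, w3}.
      □□(p ∨ ¬(¬p ∧ p)) holds at w0, so ◇□□(p ∨ ¬(¬p ∧ p)) is true at w0.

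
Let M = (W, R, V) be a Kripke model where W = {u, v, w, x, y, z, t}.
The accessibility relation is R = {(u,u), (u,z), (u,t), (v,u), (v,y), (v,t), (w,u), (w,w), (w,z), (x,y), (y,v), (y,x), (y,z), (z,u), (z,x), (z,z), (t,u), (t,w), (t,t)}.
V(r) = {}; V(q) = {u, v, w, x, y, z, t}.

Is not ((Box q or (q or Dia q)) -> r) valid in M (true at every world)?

Yes

Let φ = not ((Box q or (q or Dia q)) -> r). Evaluate φ at each world:
  u (successors {u, z, t}): φ is true.
  v (successors {u, y, t}): φ is true.
  w (successors {u, w, z}): φ is true.
  x (successors {y}): φ is true.
  y (successors {v, x, z}): φ is true.
  z (successors {u, x, z}): φ is true.
  t (successors {u, w, t}): φ is true.
For instance, at u:
  At u: (Box q or (q or Dia q)) -> r is false, so not ((Box q or (q or Dia q)) -> r) is true.
    At u: Box q or (q or Dia q) is true, r is false, so (Box q or (q or Dia q)) -> r is false.
      At u: Box q is true, q or Dia q is true, so Box q or (q or Dia q) is true.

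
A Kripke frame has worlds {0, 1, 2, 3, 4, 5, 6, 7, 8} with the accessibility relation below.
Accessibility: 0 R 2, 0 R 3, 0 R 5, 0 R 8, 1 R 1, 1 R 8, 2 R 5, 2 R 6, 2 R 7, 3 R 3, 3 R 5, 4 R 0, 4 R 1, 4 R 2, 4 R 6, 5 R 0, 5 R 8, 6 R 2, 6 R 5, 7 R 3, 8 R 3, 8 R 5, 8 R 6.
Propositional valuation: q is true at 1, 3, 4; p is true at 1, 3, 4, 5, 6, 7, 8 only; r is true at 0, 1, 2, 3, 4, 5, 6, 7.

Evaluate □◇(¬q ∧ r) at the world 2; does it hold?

At 2: □◇(¬q ∧ r) requires ◇(¬q ∧ r) at every successor {5, 6, 7}.
  ◇(¬q ∧ r) fails at 7, so □◇(¬q ∧ r) is false at 2.
    At 7: ◇(¬q ∧ r) requires ¬q ∧ r at some successor in {3}.
      At 3: ¬q ∧ r is false.
    So ◇(¬q ∧ r) is false at 7.

No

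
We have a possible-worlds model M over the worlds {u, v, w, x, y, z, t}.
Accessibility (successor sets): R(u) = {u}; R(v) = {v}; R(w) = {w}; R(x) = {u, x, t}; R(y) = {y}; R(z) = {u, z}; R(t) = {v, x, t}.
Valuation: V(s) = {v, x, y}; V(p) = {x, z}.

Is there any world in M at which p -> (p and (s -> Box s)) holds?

Let φ = p -> (p and (s -> Box s)). Evaluate φ at each world:
  u (successors {u}): φ is true.
  v (successors {v}): φ is true.
  w (successors {w}): φ is true.
  x (successors {u, x, t}): φ is false.
  y (successors {y}): φ is true.
  z (successors {u, z}): φ is true.
  t (successors {v, x, t}): φ is true.
Detail at u (witness):
  At u: p is false, p and (s -> Box s) is false, so p -> (p and (s -> Box s)) is true.
    At u: p is false, s -> Box s is true, so p and (s -> Box s) is false.
      At u: s is false, Box s is false, so s -> Box s is true.

Yes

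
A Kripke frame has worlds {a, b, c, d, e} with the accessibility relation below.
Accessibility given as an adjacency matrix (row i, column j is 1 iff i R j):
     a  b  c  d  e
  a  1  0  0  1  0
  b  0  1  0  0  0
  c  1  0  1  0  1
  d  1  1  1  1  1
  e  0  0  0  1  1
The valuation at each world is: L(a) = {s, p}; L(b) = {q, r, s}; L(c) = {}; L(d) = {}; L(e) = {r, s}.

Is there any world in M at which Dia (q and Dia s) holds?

Recall that Dia ψ holds at a world iff ψ holds at some accessible world.
Let φ = Dia (q and Dia s). Evaluate φ at each world:
  a (successors {a, d}): φ is false.
  b (successors {b}): φ is true.
  c (successors {a, c, e}): φ is false.
  d (successors {a, b, c, d, e}): φ is true.
  e (successors {d, e}): φ is false.
Detail at b (witness):
  At b: Dia (q and Dia s) requires q and Dia s at some successor in {b}.
    q and Dia s holds at b, so Dia (q and Dia s) is true at b.
      At b: q is true, Dia s is true, so q and Dia s is true.

Yes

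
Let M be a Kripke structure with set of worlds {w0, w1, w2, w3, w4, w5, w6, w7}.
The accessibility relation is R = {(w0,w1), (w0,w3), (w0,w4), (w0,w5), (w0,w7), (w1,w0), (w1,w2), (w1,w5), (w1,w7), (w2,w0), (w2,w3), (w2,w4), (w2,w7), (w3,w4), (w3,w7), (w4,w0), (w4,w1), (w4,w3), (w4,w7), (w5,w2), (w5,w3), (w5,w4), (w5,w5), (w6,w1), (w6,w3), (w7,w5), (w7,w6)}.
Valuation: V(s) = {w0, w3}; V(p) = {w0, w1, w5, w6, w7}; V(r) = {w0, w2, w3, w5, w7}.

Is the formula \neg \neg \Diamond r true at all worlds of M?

Recall that \Diamond ψ holds at a world iff ψ holds at some accessible world.
Let φ = \neg \neg \Diamond r. Evaluate φ at each world:
  w0 (successors {w1, w3, w4, w5, w7}): φ is true.
  w1 (successors {w0, w2, w5, w7}): φ is true.
  w2 (successors {w0, w3, w4, w7}): φ is true.
  w3 (successors {w4, w7}): φ is true.
  w4 (successors {w0, w1, w3, w7}): φ is true.
  w5 (successors {w2, w3, w4, w5}): φ is true.
  w6 (successors {w1, w3}): φ is true.
  w7 (successors {w5, w6}): φ is true.
For instance, at w3:
  At w3: \neg \Diamond r is false, so \neg \neg \Diamond r is true.
    At w3: \Diamond r is true, so \neg \Diamond r is false.
      At w3: \Diamond r requires r at some successor in {w4, w7}.
        r holds at w7, so \Diamond r is true at w3.

Yes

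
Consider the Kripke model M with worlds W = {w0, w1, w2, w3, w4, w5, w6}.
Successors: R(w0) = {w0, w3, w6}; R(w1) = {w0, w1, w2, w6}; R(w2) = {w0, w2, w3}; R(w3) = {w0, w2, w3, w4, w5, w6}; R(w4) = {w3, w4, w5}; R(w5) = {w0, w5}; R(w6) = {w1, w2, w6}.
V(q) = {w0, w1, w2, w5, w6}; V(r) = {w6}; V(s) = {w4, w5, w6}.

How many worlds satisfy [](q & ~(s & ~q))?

3

Let φ = [](q & ~(s & ~q)). Evaluate φ at each world:
  w0 (successors {w0, w3, w6}): φ is false.
  w1 (successors {w0, w1, w2, w6}): φ is true.
  w2 (successors {w0, w2, w3}): φ is false.
  w3 (successors {w0, w2, w3, w4, w5, w6}): φ is false.
  w4 (successors {w3, w4, w5}): φ is false.
  w5 (successors {w0, w5}): φ is true.
  w6 (successors {w1, w2, w6}): φ is true.
For instance, at w5:
  At w5: [](q & ~(s & ~q)) requires q & ~(s & ~q) at every successor {w0, w5}.
    At w0: q & ~(s & ~q) is true.
    At w5: q & ~(s & ~q) is true.
  So [](q & ~(s & ~q)) is true at w5.
Satisfying worlds: {w1, w5, w6}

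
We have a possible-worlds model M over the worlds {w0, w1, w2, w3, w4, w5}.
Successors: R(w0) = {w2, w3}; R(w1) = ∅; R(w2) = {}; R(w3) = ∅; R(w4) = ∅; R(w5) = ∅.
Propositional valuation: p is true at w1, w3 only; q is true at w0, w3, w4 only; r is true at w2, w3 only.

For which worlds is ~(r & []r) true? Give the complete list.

w0, w1, w4, w5

Let φ = ~(r & []r). Evaluate φ at each world:
  w0 (successors {w2, w3}): φ is true.
  w1 (successors ∅): φ is true.
  w2 (successors ∅): φ is false.
  w3 (successors ∅): φ is false.
  w4 (successors ∅): φ is true.
  w5 (successors ∅): φ is true.
For instance, at w0:
  At w0: r & []r is false, so ~(r & []r) is true.
    At w0: r is false, []r is true, so r & []r is false.
      At w0: []r requires r at every successor {w2, w3}.
        At w2: r is true.
        At w3: r is true.
      So []r is true at w0.
Satisfying worlds: {w0, w1, w4, w5}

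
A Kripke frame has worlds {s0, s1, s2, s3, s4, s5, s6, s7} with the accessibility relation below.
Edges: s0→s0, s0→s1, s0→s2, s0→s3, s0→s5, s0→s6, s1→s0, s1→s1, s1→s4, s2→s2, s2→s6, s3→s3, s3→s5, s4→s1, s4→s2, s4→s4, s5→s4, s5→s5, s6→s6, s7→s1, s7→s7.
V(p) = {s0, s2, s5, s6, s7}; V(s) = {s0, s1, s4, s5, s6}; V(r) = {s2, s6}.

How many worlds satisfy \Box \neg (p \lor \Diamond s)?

0

Let φ = \Box \neg (p \lor \Diamond s). Evaluate φ at each world:
  s0 (successors {s0, s1, s2, s3, s5, s6}): φ is false.
  s1 (successors {s0, s1, s4}): φ is false.
  s2 (successors {s2, s6}): φ is false.
  s3 (successors {s3, s5}): φ is false.
  s4 (successors {s1, s2, s4}): φ is false.
  s5 (successors {s4, s5}): φ is false.
  s6 (successors {s6}): φ is false.
  s7 (successors {s1, s7}): φ is false.
For instance, at s2:
  At s2: \Box \neg (p \lor \Diamond s) requires \neg (p \lor \Diamond s) at every successor {s2, s6}.
    \neg (p \lor \Diamond s) fails at s2, so \Box \neg (p \lor \Diamond s) is false at s2.
      At s2: p \lor \Diamond s is true, so \neg (p \lor \Diamond s) is false.
Satisfying worlds: none.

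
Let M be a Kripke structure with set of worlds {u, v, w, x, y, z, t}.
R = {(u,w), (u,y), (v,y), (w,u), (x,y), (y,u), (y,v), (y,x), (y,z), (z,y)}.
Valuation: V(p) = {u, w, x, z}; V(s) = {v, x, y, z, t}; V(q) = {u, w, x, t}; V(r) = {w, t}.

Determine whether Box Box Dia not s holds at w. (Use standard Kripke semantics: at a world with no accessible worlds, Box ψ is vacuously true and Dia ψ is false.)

Recall that Box ψ holds at a world iff ψ holds at every accessible world, and Dia ψ holds iff ψ holds at some accessible world.
At w: Box Box Dia not s requires Box Dia not s at every successor {u}.
    At u: Box Dia not s requires Dia not s at every successor {w, y}.
      At w: Dia not s is true.
      At y: Dia not s is true.
    So Box Dia not s is true at u.
So Box Box Dia not s is true at w.

Yes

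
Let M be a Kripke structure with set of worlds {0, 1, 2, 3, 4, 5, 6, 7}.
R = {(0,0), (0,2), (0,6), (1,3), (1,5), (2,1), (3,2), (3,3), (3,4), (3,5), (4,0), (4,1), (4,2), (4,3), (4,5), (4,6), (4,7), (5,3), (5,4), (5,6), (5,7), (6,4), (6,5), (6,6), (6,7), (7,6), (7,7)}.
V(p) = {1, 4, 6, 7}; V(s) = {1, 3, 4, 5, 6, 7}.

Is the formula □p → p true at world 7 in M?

Yes

At 7: □p is true, p is true, so □p → p is true.
  At 7: □p requires p at every successor {6, 7}.
    At 6: p is true.
    At 7: p is true.
  So □p is true at 7.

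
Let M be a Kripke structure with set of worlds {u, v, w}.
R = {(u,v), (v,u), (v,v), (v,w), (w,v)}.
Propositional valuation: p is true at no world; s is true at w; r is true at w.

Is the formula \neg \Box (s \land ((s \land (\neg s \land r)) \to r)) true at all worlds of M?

Let φ = \neg \Box (s \land ((s \land (\neg s \land r)) \to r)). Evaluate φ at each world:
  u (successors {v}): φ is true.
  v (successors {u, v, w}): φ is true.
  w (successors {v}): φ is true.
For instance, at v:
  At v: \Box (s \land ((s \land (\neg s \land r)) \to r)) is false, so \neg \Box (s \land ((s \land (\neg s \land r)) \to r)) is true.
    At v: \Box (s \land ((s \land (\neg s \land r)) \to r)) requires s \land ((s \land (\neg s \land r)) \to r) at every successor {u, v, w}.
      s \land ((s \land (\neg s \land r)) \to r) fails at u, so \Box (s \land ((s \land (\neg s \land r)) \to r)) is false at v.

Yes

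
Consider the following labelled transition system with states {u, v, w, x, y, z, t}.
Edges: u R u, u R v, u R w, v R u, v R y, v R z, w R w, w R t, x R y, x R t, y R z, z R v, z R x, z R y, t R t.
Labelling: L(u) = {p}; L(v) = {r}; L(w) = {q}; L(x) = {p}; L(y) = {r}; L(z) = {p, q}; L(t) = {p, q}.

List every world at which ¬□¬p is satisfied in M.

Recall that □ψ holds at a world iff ψ holds at every accessible world, and ◇ψ holds iff ψ holds at some accessible world.
Let φ = ¬□¬p. Evaluate φ at each world:
  u (successors {u, v, w}): φ is true.
  v (successors {u, y, z}): φ is true.
  w (successors {w, t}): φ is true.
  x (successors {y, t}): φ is true.
  y (successors {z}): φ is true.
  z (successors {v, x, y}): φ is true.
  t (successors {t}): φ is true.
For instance, at x:
  At x: □¬p is false, so ¬□¬p is true.
    At x: □¬p requires ¬p at every successor {y, t}.
      ¬p fails at t, so □¬p is false at x.
Satisfying worlds: {u, v, w, x, y, z, t}

u, v, w, x, y, z, t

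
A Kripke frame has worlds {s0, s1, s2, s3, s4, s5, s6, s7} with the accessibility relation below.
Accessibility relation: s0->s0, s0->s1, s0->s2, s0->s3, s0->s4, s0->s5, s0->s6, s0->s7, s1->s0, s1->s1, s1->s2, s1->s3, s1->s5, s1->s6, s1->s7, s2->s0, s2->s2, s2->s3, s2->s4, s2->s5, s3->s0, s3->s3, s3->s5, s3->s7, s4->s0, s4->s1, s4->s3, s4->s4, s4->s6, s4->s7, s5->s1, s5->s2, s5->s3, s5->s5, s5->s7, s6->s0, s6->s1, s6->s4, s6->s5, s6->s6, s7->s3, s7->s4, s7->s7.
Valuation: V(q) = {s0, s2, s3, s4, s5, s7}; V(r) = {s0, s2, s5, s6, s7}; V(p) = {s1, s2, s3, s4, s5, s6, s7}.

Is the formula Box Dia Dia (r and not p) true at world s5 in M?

Yes

At s5: Box Dia Dia (r and not p) requires Dia Dia (r and not p) at every successor {s1, s2, s3, s5, s7}.
  At s1: Dia Dia (r and not p) is true.
  At s2: Dia Dia (r and not p) is true.
  At s3: Dia Dia (r and not p) is true.
  At s5: Dia Dia (r and not p) is true.
  At s7: Dia Dia (r and not p) is true.
So Box Dia Dia (r and not p) is true at s5.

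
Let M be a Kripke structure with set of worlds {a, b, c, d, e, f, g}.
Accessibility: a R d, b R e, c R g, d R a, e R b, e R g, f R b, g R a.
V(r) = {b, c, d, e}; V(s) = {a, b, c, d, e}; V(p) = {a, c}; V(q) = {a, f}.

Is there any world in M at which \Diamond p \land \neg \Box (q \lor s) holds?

No

Let φ = \Diamond p \land \neg \Box (q \lor s). Evaluate φ at each world:
  a (successors {d}): φ is false.
  b (successors {e}): φ is false.
  c (successors {g}): φ is false.
  d (successors {a}): φ is false.
  e (successors {b, g}): φ is false.
  f (successors {b}): φ is false.
  g (successors {a}): φ is false.
For instance, at e:
  At e: \Diamond p is false, \neg \Box (q \lor s) is true, so \Diamond p \land \neg \Box (q \lor s) is false.
    At e: \Diamond p requires p at some successor in {b, g}.
      At b: p is false.
      At g: p is false.
    So \Diamond p is false at e.
    At e: \Box (q \lor s) is false, so \neg \Box (q \lor s) is true.
      At e: \Box (q \lor s) requires q \lor s at every successor {b, g}.
        q \lor s fails at g, so \Box (q \lor s) is false at e.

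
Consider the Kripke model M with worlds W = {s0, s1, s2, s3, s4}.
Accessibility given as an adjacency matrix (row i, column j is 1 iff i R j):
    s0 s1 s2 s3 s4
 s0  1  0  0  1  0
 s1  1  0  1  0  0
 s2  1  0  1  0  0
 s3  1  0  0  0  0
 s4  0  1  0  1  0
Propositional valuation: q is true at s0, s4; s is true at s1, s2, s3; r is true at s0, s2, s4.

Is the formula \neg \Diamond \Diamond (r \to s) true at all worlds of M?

No

Let φ = \neg \Diamond \Diamond (r \to s). Evaluate φ at each world:
  s0 (successors {s0, s3}): φ is false.
  s1 (successors {s0, s2}): φ is false.
  s2 (successors {s0, s2}): φ is false.
  s3 (successors {s0}): φ is false.
  s4 (successors {s1, s3}): φ is false.
Detail at s0 (counterexample):
  At s0: \Diamond \Diamond (r \to s) is true, so \neg \Diamond \Diamond (r \to s) is false.
    At s0: \Diamond \Diamond (r \to s) requires \Diamond (r \to s) at some successor in {s0, s3}.
      \Diamond (r \to s) holds at s0, so \Diamond \Diamond (r \to s) is true at s0.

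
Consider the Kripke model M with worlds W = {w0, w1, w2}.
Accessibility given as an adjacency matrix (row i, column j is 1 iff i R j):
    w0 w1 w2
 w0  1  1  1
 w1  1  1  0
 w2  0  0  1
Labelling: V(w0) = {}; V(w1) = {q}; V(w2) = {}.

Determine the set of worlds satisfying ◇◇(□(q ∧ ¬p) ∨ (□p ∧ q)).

none

Let φ = ◇◇(□(q ∧ ¬p) ∨ (□p ∧ q)). Evaluate φ at each world:
  w0 (successors {w0, w1, w2}): φ is false.
  w1 (successors {w0, w1}): φ is false.
  w2 (successors {w2}): φ is false.
For instance, at w2:
  At w2: ◇◇(□(q ∧ ¬p) ∨ (□p ∧ q)) requires ◇(□(q ∧ ¬p) ∨ (□p ∧ q)) at some successor in {w2}.
    At w2: ◇(□(q ∧ ¬p) ∨ (□p ∧ q)) is false.
  So ◇◇(□(q ∧ ¬p) ∨ (□p ∧ q)) is false at w2.
Satisfying worlds: none.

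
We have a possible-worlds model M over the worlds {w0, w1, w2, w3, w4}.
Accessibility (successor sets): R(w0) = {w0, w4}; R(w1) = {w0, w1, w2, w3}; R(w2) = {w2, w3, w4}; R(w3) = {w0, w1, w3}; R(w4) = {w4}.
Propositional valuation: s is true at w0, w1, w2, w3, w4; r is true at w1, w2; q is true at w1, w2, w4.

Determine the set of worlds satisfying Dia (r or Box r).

w1, w2, w3

Let φ = Dia (r or Box r). Evaluate φ at each world:
  w0 (successors {w0, w4}): φ is false.
  w1 (successors {w0, w1, w2, w3}): φ is true.
  w2 (successors {w2, w3, w4}): φ is true.
  w3 (successors {w0, w1, w3}): φ is true.
  w4 (successors {w4}): φ is false.
For instance, at w2:
  At w2: Dia (r or Box r) requires r or Box r at some successor in {w2, w3, w4}.
    r or Box r holds at w2, so Dia (r or Box r) is true at w2.
      At w2: r is true, Box r is false, so r or Box r is true.
Satisfying worlds: {w1, w2, w3}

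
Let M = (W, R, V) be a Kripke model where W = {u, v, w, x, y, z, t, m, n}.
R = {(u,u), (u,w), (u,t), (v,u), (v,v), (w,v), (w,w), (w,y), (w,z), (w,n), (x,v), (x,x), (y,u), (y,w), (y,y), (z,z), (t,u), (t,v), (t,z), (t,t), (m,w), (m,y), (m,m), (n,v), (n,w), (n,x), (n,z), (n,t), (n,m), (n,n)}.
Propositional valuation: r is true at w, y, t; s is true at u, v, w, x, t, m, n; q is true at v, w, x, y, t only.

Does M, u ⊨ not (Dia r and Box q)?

Recall that Box ψ holds at a world iff ψ holds at every accessible world, and Dia ψ holds iff ψ holds at some accessible world.
At u: Dia r and Box q is false, so not (Dia r and Box q) is true.
  At u: Dia r is true, Box q is false, so Dia r and Box q is false.
    At u: Dia r requires r at some successor in {u, w, t}.
      r holds at w, so Dia r is true at u.
    At u: Box q requires q at every successor {u, w, t}.
      q fails at u, so Box q is false at u.

Yes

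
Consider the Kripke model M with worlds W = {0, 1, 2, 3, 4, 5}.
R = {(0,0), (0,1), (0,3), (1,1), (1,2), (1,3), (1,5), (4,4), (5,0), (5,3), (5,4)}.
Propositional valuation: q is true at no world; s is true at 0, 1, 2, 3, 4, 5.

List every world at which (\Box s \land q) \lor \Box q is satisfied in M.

Let φ = (\Box s \land q) \lor \Box q. Evaluate φ at each world:
  0 (successors {0, 1, 3}): φ is false.
  1 (successors {1, 2, 3, 5}): φ is false.
  2 (successors ∅): φ is true.
  3 (successors ∅): φ is true.
  4 (successors {4}): φ is false.
  5 (successors {0, 3, 4}): φ is false.
For instance, at 0:
  At 0: \Box s \land q is false, \Box q is false, so (\Box s \land q) \lor \Box q is false.
    At 0: \Box s is true, q is false, so \Box s \land q is false.
      At 0: \Box s requires s at every successor {0, 1, 3}.
        At 0: s is true.
        At 1: s is true.
        At 3: s is true.
      So \Box s is true at 0.
    At 0: \Box q requires q at every successor {0, 1, 3}.
      q fails at 0, so \Box q is false at 0.
Satisfying worlds: {2, 3}

2, 3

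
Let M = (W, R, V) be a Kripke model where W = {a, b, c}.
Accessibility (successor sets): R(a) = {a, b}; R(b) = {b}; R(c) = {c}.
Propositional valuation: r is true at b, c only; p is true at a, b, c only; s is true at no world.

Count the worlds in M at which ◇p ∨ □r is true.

3

Let φ = ◇p ∨ □r. Evaluate φ at each world:
  a (successors {a, b}): φ is true.
  b (successors {b}): φ is true.
  c (successors {c}): φ is true.
For instance, at a:
  At a: ◇p is true, □r is false, so ◇p ∨ □r is true.
    At a: ◇p requires p at some successor in {a, b}.
      p holds at a, so ◇p is true at a.
    At a: □r requires r at every successor {a, b}.
      r fails at a, so □r is false at a.
Satisfying worlds: {a, b, c}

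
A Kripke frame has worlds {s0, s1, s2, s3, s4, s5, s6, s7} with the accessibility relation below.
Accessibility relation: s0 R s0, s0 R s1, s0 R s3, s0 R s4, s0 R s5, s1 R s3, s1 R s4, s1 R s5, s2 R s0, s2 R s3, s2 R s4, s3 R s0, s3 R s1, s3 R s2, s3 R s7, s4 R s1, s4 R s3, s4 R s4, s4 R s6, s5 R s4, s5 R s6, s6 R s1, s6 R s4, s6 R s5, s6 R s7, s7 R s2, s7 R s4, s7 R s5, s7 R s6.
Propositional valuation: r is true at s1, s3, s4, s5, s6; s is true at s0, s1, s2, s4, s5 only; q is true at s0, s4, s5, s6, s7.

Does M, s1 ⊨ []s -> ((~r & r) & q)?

Yes

At s1: []s is false, (~r & r) & q is false, so []s -> ((~r & r) & q) is true.
  At s1: []s requires s at every successor {s3, s4, s5}.
    s fails at s3, so []s is false at s1.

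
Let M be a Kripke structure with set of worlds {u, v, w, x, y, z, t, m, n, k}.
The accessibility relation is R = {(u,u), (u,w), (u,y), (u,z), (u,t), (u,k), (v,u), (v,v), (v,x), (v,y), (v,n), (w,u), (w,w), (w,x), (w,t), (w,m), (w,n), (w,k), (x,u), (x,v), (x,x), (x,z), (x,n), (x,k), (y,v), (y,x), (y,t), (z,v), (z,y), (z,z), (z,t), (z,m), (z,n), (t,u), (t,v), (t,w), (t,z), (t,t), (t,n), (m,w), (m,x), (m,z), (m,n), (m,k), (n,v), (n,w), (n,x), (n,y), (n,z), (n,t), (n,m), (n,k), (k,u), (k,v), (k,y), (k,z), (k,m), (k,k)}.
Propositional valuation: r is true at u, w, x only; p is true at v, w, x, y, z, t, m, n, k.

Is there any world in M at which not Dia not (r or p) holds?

Let φ = not Dia not (r or p). Evaluate φ at each world:
  u (successors {u, w, y, z, t, k}): φ is true.
  v (successors {u, v, x, y, n}): φ is true.
  w (successors {u, w, x, t, m, n, k}): φ is true.
  x (successors {u, v, x, z, n, k}): φ is true.
  y (successors {v, x, t}): φ is true.
  z (successors {v, y, z, t, m, n}): φ is true.
  t (successors {u, v, w, z, t, n}): φ is true.
  m (successors {w, x, z, n, k}): φ is true.
  n (successors {v, w, x, y, z, t, m, k}): φ is true.
  k (successors {u, v, y, z, m, k}): φ is true.
Detail at u (witness):
  At u: Dia not (r or p) is false, so not Dia not (r or p) is true.
    At u: Dia not (r or p) requires not (r or p) at some successor in {u, w, y, z, t, k}.
      At u: not (r or p) is false.
      At w: not (r or p) is false.
      At y: not (r or p) is false.
      At z: not (r or p) is false.
      At t: not (r or p) is false.
      At k: not (r or p) is false.
    So Dia not (r or p) is false at u.

Yes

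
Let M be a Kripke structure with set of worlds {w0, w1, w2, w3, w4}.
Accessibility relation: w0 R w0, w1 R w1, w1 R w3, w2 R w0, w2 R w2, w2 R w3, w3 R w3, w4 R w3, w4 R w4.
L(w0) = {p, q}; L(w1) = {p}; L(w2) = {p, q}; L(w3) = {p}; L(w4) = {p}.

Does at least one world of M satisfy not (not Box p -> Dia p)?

No

Let φ = not (not Box p -> Dia p). Evaluate φ at each world:
  w0 (successors {w0}): φ is false.
  w1 (successors {w1, w3}): φ is false.
  w2 (successors {w0, w2, w3}): φ is false.
  w3 (successors {w3}): φ is false.
  w4 (successors {w3, w4}): φ is false.
For instance, at w2:
  At w2: not Box p -> Dia p is true, so not (not Box p -> Dia p) is false.
    At w2: not Box p is false, Dia p is true, so not Box p -> Dia p is true.
      At w2: Box p is true, so not Box p is false.
      At w2: Dia p requires p at some successor in {w0, w2, w3}.
        p holds at w0, so Dia p is true at w2.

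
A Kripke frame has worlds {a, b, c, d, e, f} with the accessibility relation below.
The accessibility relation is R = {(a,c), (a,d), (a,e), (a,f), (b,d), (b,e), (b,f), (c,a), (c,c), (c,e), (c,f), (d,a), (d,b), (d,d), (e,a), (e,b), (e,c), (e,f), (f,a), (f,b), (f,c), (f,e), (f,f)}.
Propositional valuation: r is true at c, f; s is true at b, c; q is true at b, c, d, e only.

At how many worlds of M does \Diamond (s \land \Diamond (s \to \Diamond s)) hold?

Let φ = \Diamond (s \land \Diamond (s \to \Diamond s)). Evaluate φ at each world:
  a (successors {c, d, e, f}): φ is true.
  b (successors {d, e, f}): φ is false.
  c (successors {a, c, e, f}): φ is true.
  d (successors {a, b, d}): φ is true.
  e (successors {a, b, c, f}): φ is true.
  f (successors {a, b, c, e, f}): φ is true.
For instance, at c:
  At c: \Diamond (s \land \Diamond (s \to \Diamond s)) requires s \land \Diamond (s \to \Diamond s) at some successor in {a, c, e, f}.
    s \land \Diamond (s \to \Diamond s) holds at c, so \Diamond (s \land \Diamond (s \to \Diamond s)) is true at c.
      At c: s is true, \Diamond (s \to \Diamond s) is true, so s \land \Diamond (s \to \Diamond s) is true.
Satisfying worlds: {a, c, d, e, f}

5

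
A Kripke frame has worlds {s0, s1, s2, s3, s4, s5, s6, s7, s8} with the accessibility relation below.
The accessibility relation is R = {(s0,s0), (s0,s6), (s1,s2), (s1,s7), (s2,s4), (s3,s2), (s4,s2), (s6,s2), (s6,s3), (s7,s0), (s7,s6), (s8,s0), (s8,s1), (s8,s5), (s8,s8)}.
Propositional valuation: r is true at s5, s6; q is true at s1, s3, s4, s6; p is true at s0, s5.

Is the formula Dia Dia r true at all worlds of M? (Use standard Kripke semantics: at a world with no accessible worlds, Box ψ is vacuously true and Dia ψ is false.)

Recall that Dia ψ holds at a world iff ψ holds at some accessible world.
Let φ = Dia Dia r. Evaluate φ at each world:
  s0 (successors {s0, s6}): φ is true.
  s1 (successors {s2, s7}): φ is true.
  s2 (successors {s4}): φ is false.
  s3 (successors {s2}): φ is false.
  s4 (successors {s2}): φ is false.
  s5 (successors ∅): φ is false.
  s6 (successors {s2, s3}): φ is false.
  s7 (successors {s0, s6}): φ is true.
  s8 (successors {s0, s1, s5, s8}): φ is true.
Detail at s2 (counterexample):
  At s2: Dia Dia r requires Dia r at some successor in {s4}.
    At s4: Dia r is false.
  So Dia Dia r is false at s2.

No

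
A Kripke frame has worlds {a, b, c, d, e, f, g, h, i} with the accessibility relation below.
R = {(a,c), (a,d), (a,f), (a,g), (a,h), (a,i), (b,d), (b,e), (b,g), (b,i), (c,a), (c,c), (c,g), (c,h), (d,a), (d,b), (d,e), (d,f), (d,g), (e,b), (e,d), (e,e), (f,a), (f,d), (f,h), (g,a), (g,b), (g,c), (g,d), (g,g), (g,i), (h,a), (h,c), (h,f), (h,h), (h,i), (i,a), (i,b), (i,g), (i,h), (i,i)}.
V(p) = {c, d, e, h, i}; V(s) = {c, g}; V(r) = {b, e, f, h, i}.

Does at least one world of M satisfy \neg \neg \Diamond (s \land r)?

No

Recall that \Diamond ψ holds at a world iff ψ holds at some accessible world.
Let φ = \neg \neg \Diamond (s \land r). Evaluate φ at each world:
  a (successors {c, d, f, g, h, i}): φ is false.
  b (successors {d, e, g, i}): φ is false.
  c (successors {a, c, g, h}): φ is false.
  d (successors {a, b, e, f, g}): φ is false.
  e (successors {b, d, e}): φ is false.
  f (successors {a, d, h}): φ is false.
  g (successors {a, b, c, d, g, i}): φ is false.
  h (successors {a, c, f, h, i}): φ is false.
  i (successors {a, b, g, h, i}): φ is false.
For instance, at e:
  At e: \neg \Diamond (s \land r) is true, so \neg \neg \Diamond (s \land r) is false.
    At e: \Diamond (s \land r) is false, so \neg \Diamond (s \land r) is true.
      At e: \Diamond (s \land r) requires s \land r at some successor in {b, d, e}.
        At b: s \land r is false.
        At d: s \land r is false.
        At e: s \land r is false.
      So \Diamond (s \land r) is false at e.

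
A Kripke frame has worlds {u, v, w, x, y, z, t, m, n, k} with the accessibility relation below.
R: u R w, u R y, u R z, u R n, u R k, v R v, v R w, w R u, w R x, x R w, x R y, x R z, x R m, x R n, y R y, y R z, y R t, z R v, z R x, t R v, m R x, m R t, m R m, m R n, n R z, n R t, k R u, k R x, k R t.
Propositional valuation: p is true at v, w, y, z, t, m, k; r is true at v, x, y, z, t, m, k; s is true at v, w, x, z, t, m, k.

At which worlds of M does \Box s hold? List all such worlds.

Let φ = \Box s. Evaluate φ at each world:
  u (successors {w, y, z, n, k}): φ is false.
  v (successors {v, w}): φ is true.
  w (successors {u, x}): φ is false.
  x (successors {w, y, z, m, n}): φ is false.
  y (successors {y, z, t}): φ is false.
  z (successors {v, x}): φ is true.
  t (successors {v}): φ is true.
  m (successors {x, t, m, n}): φ is false.
  n (successors {z, t}): φ is true.
  k (successors {u, x, t}): φ is false.
For instance, at u:
  At u: \Box s requires s at every successor {w, y, z, n, k}.
    s fails at y, so \Box s is false at u.
Satisfying worlds: {v, z, t, n}

v, z, t, n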